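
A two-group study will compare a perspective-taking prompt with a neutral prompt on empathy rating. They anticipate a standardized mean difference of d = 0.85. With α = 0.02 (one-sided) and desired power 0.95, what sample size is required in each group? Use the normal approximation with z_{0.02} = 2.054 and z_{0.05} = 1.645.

n = 38 per group

For two independent groups with equal n: n = 2·((z_{α} + z_β) / d)².
z_{α} + z_β = 2.054 + 1.645 = 3.699.
n = 2 × (3.699 / 0.85)² = 2 × 4.352² = 2 × 18.94 = 37.9.
Round up to the next whole participant.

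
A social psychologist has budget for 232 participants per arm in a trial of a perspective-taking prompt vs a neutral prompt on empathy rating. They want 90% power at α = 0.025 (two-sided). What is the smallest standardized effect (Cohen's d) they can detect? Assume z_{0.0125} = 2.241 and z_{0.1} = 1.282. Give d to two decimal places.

For two independent groups of n = 232 each: d_min = (z_{α/2} + z_β)·√(2/n).
z-sum = 2.241 + 1.282 = 3.523.
d_min = 3.523 × √(2/232) = 3.523 × 0.0928 = 0.327.

d_min ≈ 0.33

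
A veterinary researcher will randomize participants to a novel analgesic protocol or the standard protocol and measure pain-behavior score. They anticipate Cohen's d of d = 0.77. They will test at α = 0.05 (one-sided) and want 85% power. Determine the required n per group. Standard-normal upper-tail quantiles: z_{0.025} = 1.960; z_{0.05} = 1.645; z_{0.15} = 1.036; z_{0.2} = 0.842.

n = 25 per group

For two independent groups with equal n: n = 2·((z_{α} + z_β) / d)².
z_{α} + z_β = 1.645 + 1.036 = 2.681.
n = 2 × (2.681 / 0.77)² = 2 × 3.482² = 2 × 12.12 = 24.2.
Round up to the next whole participant.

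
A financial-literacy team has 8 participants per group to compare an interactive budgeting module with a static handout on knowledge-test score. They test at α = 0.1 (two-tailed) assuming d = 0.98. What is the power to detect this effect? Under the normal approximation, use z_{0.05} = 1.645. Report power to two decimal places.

For two equal groups, power = Φ(d·√(n/2) − z_{α/2}).
d·√(n/2) = 0.98 × √(8/2) = 0.98 × 2.000 = 1.960.
z_β = 1.960 − 1.645 = 0.315.
Power = Φ(0.315) = 0.624.

power ≈ 0.62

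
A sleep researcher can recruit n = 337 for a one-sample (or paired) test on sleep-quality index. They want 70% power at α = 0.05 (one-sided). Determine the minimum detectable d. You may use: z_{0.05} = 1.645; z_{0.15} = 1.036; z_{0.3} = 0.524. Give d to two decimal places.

d_min ≈ 0.12

For a single sample (or paired design) of n = 337: d_min = (z_{α} + z_β)/√n.
z-sum = 1.645 + 0.524 = 2.169.
d_min = 2.169 / √337 = 2.169 / 18.358 = 0.118.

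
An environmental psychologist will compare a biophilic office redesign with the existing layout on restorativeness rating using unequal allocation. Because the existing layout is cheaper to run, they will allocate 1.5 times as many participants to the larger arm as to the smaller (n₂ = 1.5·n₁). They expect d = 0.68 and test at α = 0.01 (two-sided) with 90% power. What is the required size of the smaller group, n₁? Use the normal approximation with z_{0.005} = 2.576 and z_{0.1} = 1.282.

With allocation ratio k = n₂/n₁ = 1.5, Var(x̄₁−x̄₂) = σ²(1/n₁ + 1/(k·n₁)) = σ²·(k+1)/(k·n₁).
So n₁ = (1 + 1/k)·((z_{α/2} + z_β)/d)² = 1.667 × (3.858/0.68)².
n₁ = 1.667 × 32.19 = 53.6.
Round up: n₁ = 54, giving n₂ = 1.5 × 54 = 81.

n₁ = 54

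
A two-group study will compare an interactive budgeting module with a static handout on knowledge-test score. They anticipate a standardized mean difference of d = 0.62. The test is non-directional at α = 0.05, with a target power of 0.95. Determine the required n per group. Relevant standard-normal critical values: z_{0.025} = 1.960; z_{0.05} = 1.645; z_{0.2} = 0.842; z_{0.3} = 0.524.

n = 68 per group

For two independent groups with equal n: n = 2·((z_{α/2} + z_β) / d)².
z_{α/2} + z_β = 1.960 + 1.645 = 3.605.
n = 2 × (3.605 / 0.62)² = 2 × 5.815² = 2 × 33.81 = 67.6.
Round up to the next whole participant.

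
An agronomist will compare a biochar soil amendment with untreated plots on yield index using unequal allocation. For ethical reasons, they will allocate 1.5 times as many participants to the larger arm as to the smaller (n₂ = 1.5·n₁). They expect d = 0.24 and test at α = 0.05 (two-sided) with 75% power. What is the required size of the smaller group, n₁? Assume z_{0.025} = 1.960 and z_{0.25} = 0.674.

n₁ = 201

With allocation ratio k = n₂/n₁ = 1.5, Var(x̄₁−x̄₂) = σ²(1/n₁ + 1/(k·n₁)) = σ²·(k+1)/(k·n₁).
So n₁ = (1 + 1/k)·((z_{α/2} + z_β)/d)² = 1.667 × (2.634/0.24)².
n₁ = 1.667 × 120.45 = 200.8.
Round up: n₁ = 201, giving n₂ = ⌈1.5 × 201⌉ = ⌈301.5⌉ = 302.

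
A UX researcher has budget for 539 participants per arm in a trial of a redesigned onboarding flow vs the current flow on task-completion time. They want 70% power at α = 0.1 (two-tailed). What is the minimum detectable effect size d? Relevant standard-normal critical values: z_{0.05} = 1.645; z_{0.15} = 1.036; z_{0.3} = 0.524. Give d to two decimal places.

For two independent groups of n = 539 each: d_min = (z_{α/2} + z_β)·√(2/n).
z-sum = 1.645 + 0.524 = 2.169.
d_min = 2.169 × √(2/539) = 2.169 × 0.0609 = 0.132.

d_min ≈ 0.13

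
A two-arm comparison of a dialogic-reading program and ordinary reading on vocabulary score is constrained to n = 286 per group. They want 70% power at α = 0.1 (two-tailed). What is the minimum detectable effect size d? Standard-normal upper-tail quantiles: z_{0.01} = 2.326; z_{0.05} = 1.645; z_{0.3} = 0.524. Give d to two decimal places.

d_min ≈ 0.18

For two independent groups of n = 286 each: d_min = (z_{α/2} + z_β)·√(2/n).
z-sum = 1.645 + 0.524 = 2.169.
d_min = 2.169 × √(2/286) = 2.169 × 0.0836 = 0.181.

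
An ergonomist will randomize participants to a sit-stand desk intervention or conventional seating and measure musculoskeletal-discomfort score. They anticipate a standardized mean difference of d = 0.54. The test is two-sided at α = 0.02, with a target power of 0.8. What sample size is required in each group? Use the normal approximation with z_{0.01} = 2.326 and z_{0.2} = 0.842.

For two independent groups with equal n: n = 2·((z_{α/2} + z_β) / d)².
z_{α/2} + z_β = 2.326 + 0.842 = 3.168.
n = 2 × (3.168 / 0.54)² = 2 × 5.867² = 2 × 34.42 = 68.8.
Round up to the next whole participant.

n = 69 per group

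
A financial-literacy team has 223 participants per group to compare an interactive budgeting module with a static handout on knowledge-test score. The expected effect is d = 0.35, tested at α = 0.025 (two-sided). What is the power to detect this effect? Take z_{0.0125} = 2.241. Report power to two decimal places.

For two equal groups, power = Φ(d·√(n/2) − z_{α/2}).
d·√(n/2) = 0.35 × √(223/2) = 0.35 × 10.559 = 3.696.
z_β = 3.696 − 2.241 = 1.455.
Power = Φ(1.455) = 0.927.

power ≈ 0.93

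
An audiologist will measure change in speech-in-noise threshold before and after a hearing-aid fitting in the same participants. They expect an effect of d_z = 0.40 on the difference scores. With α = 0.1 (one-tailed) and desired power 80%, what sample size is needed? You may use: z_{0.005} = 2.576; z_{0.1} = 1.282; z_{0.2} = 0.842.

For a paired (one-sample on differences) test: n = ((z_{α} + z_β) / d)².
z_{α} + z_β = 1.282 + 0.842 = 2.124.
n = (2.124 / 0.40)² = 5.310² = 28.20.
Round up.

n = 29 pairs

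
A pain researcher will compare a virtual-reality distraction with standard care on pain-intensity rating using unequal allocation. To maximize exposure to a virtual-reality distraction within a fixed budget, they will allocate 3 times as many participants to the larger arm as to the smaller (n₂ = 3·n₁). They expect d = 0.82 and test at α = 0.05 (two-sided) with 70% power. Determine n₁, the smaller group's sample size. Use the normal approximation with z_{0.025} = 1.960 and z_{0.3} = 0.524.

With allocation ratio k = n₂/n₁ = 3, Var(x̄₁−x̄₂) = σ²(1/n₁ + 1/(k·n₁)) = σ²·(k+1)/(k·n₁).
So n₁ = (1 + 1/k)·((z_{α/2} + z_β)/d)² = 1.333 × (2.484/0.82)².
n₁ = 1.333 × 9.18 = 12.2.
Round up: n₁ = 13, giving n₂ = 3 × 13 = 39.

n₁ = 13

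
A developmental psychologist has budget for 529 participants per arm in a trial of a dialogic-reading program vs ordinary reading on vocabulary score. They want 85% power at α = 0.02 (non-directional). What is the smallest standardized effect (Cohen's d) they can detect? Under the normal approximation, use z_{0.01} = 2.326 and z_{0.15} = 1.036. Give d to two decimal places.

For two independent groups of n = 529 each: d_min = (z_{α/2} + z_β)·√(2/n).
z-sum = 2.326 + 1.036 = 3.362.
d_min = 3.362 × √(2/529) = 3.362 × 0.0615 = 0.207.

d_min ≈ 0.21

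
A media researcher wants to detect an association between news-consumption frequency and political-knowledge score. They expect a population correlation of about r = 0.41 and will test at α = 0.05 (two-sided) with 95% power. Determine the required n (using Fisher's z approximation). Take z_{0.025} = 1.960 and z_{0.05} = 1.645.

n = 72

Fisher's z: C = ½·ln((1+r)/(1−r)) = ½·ln(2.3898) = 0.4356.
n = ((z_{α/2} + z_β)/C)² + 3.
(1.960 + 1.645) / 0.4356 = 3.605 / 0.4356 = 8.276.
n = 8.276² + 3 = 68.49 + 3 = 71.5.
Round up.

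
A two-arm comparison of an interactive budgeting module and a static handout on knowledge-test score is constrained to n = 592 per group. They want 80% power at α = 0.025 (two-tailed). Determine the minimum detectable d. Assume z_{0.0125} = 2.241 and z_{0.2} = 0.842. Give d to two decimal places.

d_min ≈ 0.18

For two independent groups of n = 592 each: d_min = (z_{α/2} + z_β)·√(2/n).
z-sum = 2.241 + 0.842 = 3.083.
d_min = 3.083 × √(2/592) = 3.083 × 0.0581 = 0.179.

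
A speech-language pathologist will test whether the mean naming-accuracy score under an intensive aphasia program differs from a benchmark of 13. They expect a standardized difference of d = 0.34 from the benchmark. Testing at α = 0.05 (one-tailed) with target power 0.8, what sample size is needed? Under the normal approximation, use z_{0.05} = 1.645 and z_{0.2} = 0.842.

For a one-sample test: n = ((z_{α} + z_β) / d)².
z_{α} + z_β = 1.645 + 0.842 = 2.487.
n = (2.487 / 0.34)² = 7.315² = 53.50.
Round up.

n = 54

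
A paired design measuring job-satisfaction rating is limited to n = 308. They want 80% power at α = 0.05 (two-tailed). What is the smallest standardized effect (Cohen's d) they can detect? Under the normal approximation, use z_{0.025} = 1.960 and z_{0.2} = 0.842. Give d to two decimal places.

d_min ≈ 0.16

For a single sample (or paired design) of n = 308: d_min = (z_{α/2} + z_β)/√n.
z-sum = 1.960 + 0.842 = 2.802.
d_min = 2.802 / √308 = 2.802 / 17.550 = 0.160.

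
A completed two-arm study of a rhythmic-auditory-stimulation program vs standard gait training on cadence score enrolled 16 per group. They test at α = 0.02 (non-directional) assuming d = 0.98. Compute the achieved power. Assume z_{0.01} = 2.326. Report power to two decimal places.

For two equal groups, power = Φ(d·√(n/2) − z_{α/2}).
d·√(n/2) = 0.98 × √(16/2) = 0.98 × 2.828 = 2.772.
z_β = 2.772 − 2.326 = 0.446.
Power = Φ(0.446) = 0.672.

power ≈ 0.67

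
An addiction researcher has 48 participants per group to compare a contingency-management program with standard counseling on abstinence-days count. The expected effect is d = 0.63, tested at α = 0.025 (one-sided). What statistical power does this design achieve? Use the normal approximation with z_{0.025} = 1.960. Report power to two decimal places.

For two equal groups, power = Φ(d·√(n/2) − z_{α}).
d·√(n/2) = 0.63 × √(48/2) = 0.63 × 4.899 = 3.086.
z_β = 3.086 − 1.960 = 1.126.
Power = Φ(1.126) = 0.870.

power ≈ 0.87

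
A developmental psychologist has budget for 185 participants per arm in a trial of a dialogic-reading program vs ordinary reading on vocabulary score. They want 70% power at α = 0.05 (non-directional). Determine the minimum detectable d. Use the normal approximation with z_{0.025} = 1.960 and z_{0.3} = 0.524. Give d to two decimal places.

For two independent groups of n = 185 each: d_min = (z_{α/2} + z_β)·√(2/n).
z-sum = 1.960 + 0.524 = 2.484.
d_min = 2.484 × √(2/185) = 2.484 × 0.1040 = 0.258.

d_min ≈ 0.26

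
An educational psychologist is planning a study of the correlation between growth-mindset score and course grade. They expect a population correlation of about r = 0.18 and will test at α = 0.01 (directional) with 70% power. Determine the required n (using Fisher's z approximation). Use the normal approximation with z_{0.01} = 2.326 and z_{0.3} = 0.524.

n = 249

Fisher's z: C = ½·ln((1+r)/(1−r)) = ½·ln(1.4390) = 0.1820.
n = ((z_{α} + z_β)/C)² + 3.
(2.326 + 0.524) / 0.1820 = 2.850 / 0.1820 = 15.659.
n = 15.659² + 3 = 245.21 + 3 = 248.2.
Round up.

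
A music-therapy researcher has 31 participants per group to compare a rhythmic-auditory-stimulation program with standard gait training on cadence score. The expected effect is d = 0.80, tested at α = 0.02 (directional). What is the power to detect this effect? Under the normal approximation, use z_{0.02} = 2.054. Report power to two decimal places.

power ≈ 0.86

For two equal groups, power = Φ(d·√(n/2) − z_{α}).
d·√(n/2) = 0.80 × √(31/2) = 0.80 × 3.937 = 3.150.
z_β = 3.150 − 2.054 = 1.096.
Power = Φ(1.096) = 0.863.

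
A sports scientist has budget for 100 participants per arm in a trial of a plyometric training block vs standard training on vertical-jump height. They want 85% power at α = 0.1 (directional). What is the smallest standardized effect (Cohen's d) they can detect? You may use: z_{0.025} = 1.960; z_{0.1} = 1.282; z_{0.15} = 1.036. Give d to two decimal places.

For two independent groups of n = 100 each: d_min = (z_{α} + z_β)·√(2/n).
z-sum = 1.282 + 1.036 = 2.318.
d_min = 2.318 × √(2/100) = 2.318 × 0.1414 = 0.328.

d_min ≈ 0.33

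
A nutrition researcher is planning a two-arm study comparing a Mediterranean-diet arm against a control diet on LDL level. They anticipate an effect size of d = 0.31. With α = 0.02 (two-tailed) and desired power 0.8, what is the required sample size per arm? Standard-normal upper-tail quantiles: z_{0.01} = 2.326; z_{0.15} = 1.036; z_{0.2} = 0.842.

For two independent groups with equal n: n = 2·((z_{α/2} + z_β) / d)².
z_{α/2} + z_β = 2.326 + 0.842 = 3.168.
n = 2 × (3.168 / 0.31)² = 2 × 10.219² = 2 × 104.44 = 208.9.
Round up to the next whole participant.

n = 209 per group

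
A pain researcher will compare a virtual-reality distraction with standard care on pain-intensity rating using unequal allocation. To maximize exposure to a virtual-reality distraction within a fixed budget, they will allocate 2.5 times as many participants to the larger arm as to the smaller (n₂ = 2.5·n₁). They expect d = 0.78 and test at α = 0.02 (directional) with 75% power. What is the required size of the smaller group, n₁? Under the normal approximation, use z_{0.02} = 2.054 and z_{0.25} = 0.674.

n₁ = 18

With allocation ratio k = n₂/n₁ = 2.5, Var(x̄₁−x̄₂) = σ²(1/n₁ + 1/(k·n₁)) = σ²·(k+1)/(k·n₁).
So n₁ = (1 + 1/k)·((z_{α} + z_β)/d)² = 1.400 × (2.728/0.78)².
n₁ = 1.400 × 12.23 = 17.1.
Round up: n₁ = 18, giving n₂ = 2.5 × 18 = 45.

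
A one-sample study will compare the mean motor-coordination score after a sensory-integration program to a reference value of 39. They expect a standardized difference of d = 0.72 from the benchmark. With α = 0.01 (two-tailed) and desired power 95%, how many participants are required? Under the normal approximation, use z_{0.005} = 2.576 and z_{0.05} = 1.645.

n = 35

For a one-sample test: n = ((z_{α/2} + z_β) / d)².
z_{α/2} + z_β = 2.576 + 1.645 = 4.221.
n = (4.221 / 0.72)² = 5.863² = 34.37.
Round up.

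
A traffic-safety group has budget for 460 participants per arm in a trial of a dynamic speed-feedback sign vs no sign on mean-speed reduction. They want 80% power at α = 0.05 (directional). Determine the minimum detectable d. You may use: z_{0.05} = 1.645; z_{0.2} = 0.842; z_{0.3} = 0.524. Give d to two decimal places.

For two independent groups of n = 460 each: d_min = (z_{α} + z_β)·√(2/n).
z-sum = 1.645 + 0.842 = 2.487.
d_min = 2.487 × √(2/460) = 2.487 × 0.0659 = 0.164.

d_min ≈ 0.16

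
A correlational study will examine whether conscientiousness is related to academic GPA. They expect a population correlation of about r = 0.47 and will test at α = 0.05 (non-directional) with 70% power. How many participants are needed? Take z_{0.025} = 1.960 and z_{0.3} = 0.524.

Fisher's z: C = ½·ln((1+r)/(1−r)) = ½·ln(2.7736) = 0.5101.
n = ((z_{α/2} + z_β)/C)² + 3.
(1.960 + 0.524) / 0.5101 = 2.484 / 0.5101 = 4.870.
n = 4.870² + 3 = 23.71 + 3 = 26.7.
Round up.

n = 27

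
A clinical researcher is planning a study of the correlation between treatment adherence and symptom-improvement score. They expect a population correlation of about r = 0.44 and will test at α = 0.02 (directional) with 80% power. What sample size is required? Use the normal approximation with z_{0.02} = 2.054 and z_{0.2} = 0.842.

n = 41

Fisher's z: C = ½·ln((1+r)/(1−r)) = ½·ln(2.5714) = 0.4722.
n = ((z_{α} + z_β)/C)² + 3.
(2.054 + 0.842) / 0.4722 = 2.896 / 0.4722 = 6.133.
n = 6.133² + 3 = 37.61 + 3 = 40.6.
Round up.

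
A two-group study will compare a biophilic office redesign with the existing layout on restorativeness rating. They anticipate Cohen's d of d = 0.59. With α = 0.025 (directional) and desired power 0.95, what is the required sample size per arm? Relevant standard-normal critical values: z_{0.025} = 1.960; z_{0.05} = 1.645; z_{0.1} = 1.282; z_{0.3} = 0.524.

n = 75 per group

For two independent groups with equal n: n = 2·((z_{α} + z_β) / d)².
z_{α} + z_β = 1.960 + 1.645 = 3.605.
n = 2 × (3.605 / 0.59)² = 2 × 6.110² = 2 × 37.33 = 74.7.
Round up to the next whole participant.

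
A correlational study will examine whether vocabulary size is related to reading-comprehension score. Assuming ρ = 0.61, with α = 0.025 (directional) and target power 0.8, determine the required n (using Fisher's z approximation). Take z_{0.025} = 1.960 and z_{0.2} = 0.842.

Fisher's z: C = ½·ln((1+r)/(1−r)) = ½·ln(4.1282) = 0.7089.
n = ((z_{α} + z_β)/C)² + 3.
(1.960 + 0.842) / 0.7089 = 2.802 / 0.7089 = 3.953.
n = 3.953² + 3 = 15.62 + 3 = 18.6.
Round up.

n = 19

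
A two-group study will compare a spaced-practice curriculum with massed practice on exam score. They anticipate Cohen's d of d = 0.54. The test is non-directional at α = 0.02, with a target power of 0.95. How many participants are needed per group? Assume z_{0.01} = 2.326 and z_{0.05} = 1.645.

For two independent groups with equal n: n = 2·((z_{α/2} + z_β) / d)².
z_{α/2} + z_β = 2.326 + 1.645 = 3.971.
n = 2 × (3.971 / 0.54)² = 2 × 7.354² = 2 × 54.08 = 108.2.
Round up to the next whole participant.

n = 109 per group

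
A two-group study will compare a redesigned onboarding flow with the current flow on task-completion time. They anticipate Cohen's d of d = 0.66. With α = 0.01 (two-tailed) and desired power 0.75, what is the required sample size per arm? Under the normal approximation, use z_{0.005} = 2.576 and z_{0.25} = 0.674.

For two independent groups with equal n: n = 2·((z_{α/2} + z_β) / d)².
z_{α/2} + z_β = 2.576 + 0.674 = 3.250.
n = 2 × (3.250 / 0.66)² = 2 × 4.924² = 2 × 24.25 = 48.5.
Round up to the next whole participant.

n = 49 per group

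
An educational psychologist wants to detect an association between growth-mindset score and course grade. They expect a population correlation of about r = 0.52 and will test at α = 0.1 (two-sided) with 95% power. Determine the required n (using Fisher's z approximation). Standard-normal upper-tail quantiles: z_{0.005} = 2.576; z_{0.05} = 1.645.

n = 36

Fisher's z: C = ½·ln((1+r)/(1−r)) = ½·ln(3.1667) = 0.5763.
n = ((z_{α/2} + z_β)/C)² + 3.
(1.645 + 1.645) / 0.5763 = 3.290 / 0.5763 = 5.709.
n = 5.709² + 3 = 32.59 + 3 = 35.6.
Round up.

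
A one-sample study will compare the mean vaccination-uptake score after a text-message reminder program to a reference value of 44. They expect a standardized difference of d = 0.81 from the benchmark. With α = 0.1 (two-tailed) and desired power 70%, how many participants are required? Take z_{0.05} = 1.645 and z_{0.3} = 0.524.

For a one-sample test: n = ((z_{α/2} + z_β) / d)².
z_{α/2} + z_β = 1.645 + 0.524 = 2.169.
n = (2.169 / 0.81)² = 2.678² = 7.17.
Round up.

n = 8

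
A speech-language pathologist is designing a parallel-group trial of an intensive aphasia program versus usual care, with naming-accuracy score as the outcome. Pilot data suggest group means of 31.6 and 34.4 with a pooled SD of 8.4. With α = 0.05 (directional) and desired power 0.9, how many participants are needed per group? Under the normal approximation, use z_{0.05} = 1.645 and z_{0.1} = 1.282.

Cohen's d = |M₁ − M₂| / SD_pooled = |31.6 − 34.4| / 8.4 = 2.8 / 8.4 = 0.333.
For two independent groups with equal n: n = 2·((z_{α} + z_β) / d)².
z_{α} + z_β = 1.645 + 1.282 = 2.927.
n = 2 × (2.927 / 0.333)² = 2 × 8.790² = 2 × 77.26 = 154.5.
Round up to the next whole participant.

n = 155 per group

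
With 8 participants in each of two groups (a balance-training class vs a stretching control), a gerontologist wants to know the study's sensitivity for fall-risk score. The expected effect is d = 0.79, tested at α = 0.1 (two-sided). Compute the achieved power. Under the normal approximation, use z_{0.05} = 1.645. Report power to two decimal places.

For two equal groups, power = Φ(d·√(n/2) − z_{α/2}).
d·√(n/2) = 0.79 × √(8/2) = 0.79 × 2.000 = 1.580.
z_β = 1.580 − 1.645 = -0.065.
Power = Φ(-0.065) = 0.474.

power ≈ 0.47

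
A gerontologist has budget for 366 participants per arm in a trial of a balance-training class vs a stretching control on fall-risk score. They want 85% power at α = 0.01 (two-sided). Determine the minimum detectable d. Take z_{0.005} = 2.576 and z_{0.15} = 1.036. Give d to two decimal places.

d_min ≈ 0.27

For two independent groups of n = 366 each: d_min = (z_{α/2} + z_β)·√(2/n).
z-sum = 2.576 + 1.036 = 3.612.
d_min = 3.612 × √(2/366) = 3.612 × 0.0739 = 0.267.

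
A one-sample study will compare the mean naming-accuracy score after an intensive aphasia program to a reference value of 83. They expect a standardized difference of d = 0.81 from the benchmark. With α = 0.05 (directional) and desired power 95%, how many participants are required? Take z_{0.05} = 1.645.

n = 17

For a one-sample test: n = ((z_{α} + z_β) / d)².
z_{α} + z_β = 1.645 + 1.645 = 3.290.
n = (3.290 / 0.81)² = 4.062² = 16.50.
Round up.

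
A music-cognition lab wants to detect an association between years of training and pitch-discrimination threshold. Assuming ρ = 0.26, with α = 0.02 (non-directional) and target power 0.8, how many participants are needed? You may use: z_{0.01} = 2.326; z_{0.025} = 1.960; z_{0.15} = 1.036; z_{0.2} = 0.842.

n = 145

Fisher's z: C = ½·ln((1+r)/(1−r)) = ½·ln(1.7027) = 0.2661.
n = ((z_{α/2} + z_β)/C)² + 3.
(2.326 + 0.842) / 0.2661 = 3.168 / 0.2661 = 11.905.
n = 11.905² + 3 = 141.74 + 3 = 144.7.
Round up.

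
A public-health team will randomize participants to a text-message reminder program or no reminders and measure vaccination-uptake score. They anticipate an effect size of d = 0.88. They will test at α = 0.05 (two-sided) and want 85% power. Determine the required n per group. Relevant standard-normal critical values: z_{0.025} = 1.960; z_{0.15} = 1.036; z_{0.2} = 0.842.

For two independent groups with equal n: n = 2·((z_{α/2} + z_β) / d)².
z_{α/2} + z_β = 1.960 + 1.036 = 2.996.
n = 2 × (2.996 / 0.88)² = 2 × 3.405² = 2 × 11.59 = 23.2.
Round up to the next whole participant.

n = 24 per group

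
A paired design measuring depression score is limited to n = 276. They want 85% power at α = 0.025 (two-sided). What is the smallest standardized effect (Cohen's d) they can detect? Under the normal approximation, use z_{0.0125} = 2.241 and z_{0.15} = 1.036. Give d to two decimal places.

d_min ≈ 0.20

For a single sample (or paired design) of n = 276: d_min = (z_{α/2} + z_β)/√n.
z-sum = 2.241 + 1.036 = 3.277.
d_min = 3.277 / √276 = 3.277 / 16.613 = 0.197.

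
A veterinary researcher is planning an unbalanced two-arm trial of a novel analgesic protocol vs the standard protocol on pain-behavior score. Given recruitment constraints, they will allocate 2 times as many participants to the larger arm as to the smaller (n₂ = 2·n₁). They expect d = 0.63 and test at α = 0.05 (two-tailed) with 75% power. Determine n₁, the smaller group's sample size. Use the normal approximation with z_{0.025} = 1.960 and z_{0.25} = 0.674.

With allocation ratio k = n₂/n₁ = 2, Var(x̄₁−x̄₂) = σ²(1/n₁ + 1/(k·n₁)) = σ²·(k+1)/(k·n₁).
So n₁ = (1 + 1/k)·((z_{α/2} + z_β)/d)² = 1.500 × (2.634/0.63)².
n₁ = 1.500 × 17.48 = 26.2.
Round up: n₁ = 27, giving n₂ = 2 × 27 = 54.

n₁ = 27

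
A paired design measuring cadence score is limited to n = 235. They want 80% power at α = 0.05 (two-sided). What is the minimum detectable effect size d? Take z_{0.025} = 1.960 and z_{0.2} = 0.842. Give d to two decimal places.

For a single sample (or paired design) of n = 235: d_min = (z_{α/2} + z_β)/√n.
z-sum = 1.960 + 0.842 = 2.802.
d_min = 2.802 / √235 = 2.802 / 15.330 = 0.183.

d_min ≈ 0.18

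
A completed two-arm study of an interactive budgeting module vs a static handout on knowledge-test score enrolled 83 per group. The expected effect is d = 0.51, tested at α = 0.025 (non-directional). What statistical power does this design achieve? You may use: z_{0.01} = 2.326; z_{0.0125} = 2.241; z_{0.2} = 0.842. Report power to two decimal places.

power ≈ 0.85

For two equal groups, power = Φ(d·√(n/2) − z_{α/2}).
d·√(n/2) = 0.51 × √(83/2) = 0.51 × 6.442 = 3.285.
z_β = 3.285 − 2.241 = 1.044.
Power = Φ(1.044) = 0.852.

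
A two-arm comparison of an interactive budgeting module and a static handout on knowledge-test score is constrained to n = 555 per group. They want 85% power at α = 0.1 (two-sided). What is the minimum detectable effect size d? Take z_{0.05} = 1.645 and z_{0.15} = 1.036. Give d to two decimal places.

For two independent groups of n = 555 each: d_min = (z_{α/2} + z_β)·√(2/n).
z-sum = 1.645 + 1.036 = 2.681.
d_min = 2.681 × √(2/555) = 2.681 × 0.0600 = 0.161.

d_min ≈ 0.16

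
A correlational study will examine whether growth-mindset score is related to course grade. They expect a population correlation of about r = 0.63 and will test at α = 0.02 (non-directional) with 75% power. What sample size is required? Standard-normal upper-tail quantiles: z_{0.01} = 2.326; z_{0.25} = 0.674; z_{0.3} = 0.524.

n = 20

Fisher's z: C = ½·ln((1+r)/(1−r)) = ½·ln(4.4054) = 0.7414.
n = ((z_{α/2} + z_β)/C)² + 3.
(2.326 + 0.674) / 0.7414 = 3.000 / 0.7414 = 4.046.
n = 4.046² + 3 = 16.37 + 3 = 19.4.
Round up.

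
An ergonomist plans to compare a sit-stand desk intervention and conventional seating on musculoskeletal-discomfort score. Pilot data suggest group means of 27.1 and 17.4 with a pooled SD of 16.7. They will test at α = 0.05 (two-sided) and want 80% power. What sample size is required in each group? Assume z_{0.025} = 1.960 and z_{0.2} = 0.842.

n = 47 per group

Cohen's d = |M₁ − M₂| / SD_pooled = |27.1 − 17.4| / 16.7 = 9.7 / 16.7 = 0.581.
For two independent groups with equal n: n = 2·((z_{α/2} + z_β) / d)².
z_{α/2} + z_β = 1.960 + 0.842 = 2.802.
n = 2 × (2.802 / 0.581)² = 2 × 4.823² = 2 × 23.26 = 46.5.
Round up to the next whole participant.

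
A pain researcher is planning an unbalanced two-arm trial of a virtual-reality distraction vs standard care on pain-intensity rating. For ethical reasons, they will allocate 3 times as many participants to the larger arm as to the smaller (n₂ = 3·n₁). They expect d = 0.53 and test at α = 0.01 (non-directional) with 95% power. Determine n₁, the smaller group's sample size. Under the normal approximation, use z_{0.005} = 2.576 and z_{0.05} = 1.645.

With allocation ratio k = n₂/n₁ = 3, Var(x̄₁−x̄₂) = σ²(1/n₁ + 1/(k·n₁)) = σ²·(k+1)/(k·n₁).
So n₁ = (1 + 1/k)·((z_{α/2} + z_β)/d)² = 1.333 × (4.221/0.53)².
n₁ = 1.333 × 63.43 = 84.6.
Round up: n₁ = 85, giving n₂ = 3 × 85 = 255.

n₁ = 85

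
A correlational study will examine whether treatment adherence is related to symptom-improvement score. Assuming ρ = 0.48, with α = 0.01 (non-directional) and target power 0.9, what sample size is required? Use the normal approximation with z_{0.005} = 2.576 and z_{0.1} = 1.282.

n = 58

Fisher's z: C = ½·ln((1+r)/(1−r)) = ½·ln(2.8462) = 0.5230.
n = ((z_{α/2} + z_β)/C)² + 3.
(2.576 + 1.282) / 0.5230 = 3.858 / 0.5230 = 7.377.
n = 7.377² + 3 = 54.42 + 3 = 57.4.
Round up.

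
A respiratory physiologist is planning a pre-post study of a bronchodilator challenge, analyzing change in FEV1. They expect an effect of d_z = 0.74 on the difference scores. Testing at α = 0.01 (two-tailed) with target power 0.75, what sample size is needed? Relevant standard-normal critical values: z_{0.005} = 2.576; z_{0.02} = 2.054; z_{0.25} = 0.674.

n = 20 pairs

For a paired (one-sample on differences) test: n = ((z_{α/2} + z_β) / d)².
z_{α/2} + z_β = 2.576 + 0.674 = 3.250.
n = (3.250 / 0.74)² = 4.392² = 19.29.
Round up.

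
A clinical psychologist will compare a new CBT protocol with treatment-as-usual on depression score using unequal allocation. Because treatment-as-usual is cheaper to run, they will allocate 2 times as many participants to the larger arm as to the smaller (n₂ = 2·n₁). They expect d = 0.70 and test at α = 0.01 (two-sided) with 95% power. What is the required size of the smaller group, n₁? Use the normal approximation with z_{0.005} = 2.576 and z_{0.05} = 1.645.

With allocation ratio k = n₂/n₁ = 2, Var(x̄₁−x̄₂) = σ²(1/n₁ + 1/(k·n₁)) = σ²·(k+1)/(k·n₁).
So n₁ = (1 + 1/k)·((z_{α/2} + z_β)/d)² = 1.500 × (4.221/0.70)².
n₁ = 1.500 × 36.36 = 54.5.
Round up: n₁ = 55, giving n₂ = 2 × 55 = 110.

n₁ = 55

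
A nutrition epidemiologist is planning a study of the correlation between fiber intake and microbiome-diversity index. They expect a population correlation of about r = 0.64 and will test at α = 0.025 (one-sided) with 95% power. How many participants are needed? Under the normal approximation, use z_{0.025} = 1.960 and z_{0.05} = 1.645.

Fisher's z: C = ½·ln((1+r)/(1−r)) = ½·ln(4.5556) = 0.7582.
n = ((z_{α} + z_β)/C)² + 3.
(1.960 + 1.645) / 0.7582 = 3.605 / 0.7582 = 4.755.
n = 4.755² + 3 = 22.61 + 3 = 25.6.
Round up.

n = 26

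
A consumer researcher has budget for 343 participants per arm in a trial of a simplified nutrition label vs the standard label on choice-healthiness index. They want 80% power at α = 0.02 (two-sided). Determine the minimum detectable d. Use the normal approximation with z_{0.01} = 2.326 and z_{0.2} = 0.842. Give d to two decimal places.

d_min ≈ 0.24

For two independent groups of n = 343 each: d_min = (z_{α/2} + z_β)·√(2/n).
z-sum = 2.326 + 0.842 = 3.168.
d_min = 3.168 × √(2/343) = 3.168 × 0.0764 = 0.242.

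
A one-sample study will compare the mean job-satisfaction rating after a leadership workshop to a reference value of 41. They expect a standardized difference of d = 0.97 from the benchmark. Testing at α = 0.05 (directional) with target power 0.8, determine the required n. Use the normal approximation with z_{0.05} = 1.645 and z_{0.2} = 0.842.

n = 7

For a one-sample test: n = ((z_{α} + z_β) / d)².
z_{α} + z_β = 1.645 + 0.842 = 2.487.
n = (2.487 / 0.97)² = 2.564² = 6.57.
Round up.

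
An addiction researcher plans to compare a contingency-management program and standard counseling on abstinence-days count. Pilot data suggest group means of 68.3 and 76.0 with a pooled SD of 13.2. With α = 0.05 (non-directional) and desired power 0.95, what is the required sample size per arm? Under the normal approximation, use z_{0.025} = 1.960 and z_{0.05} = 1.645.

Cohen's d = |M₁ − M₂| / SD_pooled = |68.3 − 76.0| / 13.2 = 7.7 / 13.2 = 0.583.
For two independent groups with equal n: n = 2·((z_{α/2} + z_β) / d)².
z_{α/2} + z_β = 1.960 + 1.645 = 3.605.
n = 2 × (3.605 / 0.583)² = 2 × 6.184² = 2 × 38.24 = 76.5.
Round up to the next whole participant.

n = 77 per group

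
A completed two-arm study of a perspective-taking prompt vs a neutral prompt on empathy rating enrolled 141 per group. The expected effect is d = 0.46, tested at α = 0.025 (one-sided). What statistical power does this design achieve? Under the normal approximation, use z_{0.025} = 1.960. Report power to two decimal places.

For two equal groups, power = Φ(d·√(n/2) − z_{α}).
d·√(n/2) = 0.46 × √(141/2) = 0.46 × 8.396 = 3.862.
z_β = 3.862 − 1.960 = 1.902.
Power = Φ(1.902) = 0.971.

power ≈ 0.97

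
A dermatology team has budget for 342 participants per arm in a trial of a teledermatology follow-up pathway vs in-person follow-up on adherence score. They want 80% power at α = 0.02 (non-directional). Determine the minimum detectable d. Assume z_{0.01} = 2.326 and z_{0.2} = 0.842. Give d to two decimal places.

For two independent groups of n = 342 each: d_min = (z_{α/2} + z_β)·√(2/n).
z-sum = 2.326 + 0.842 = 3.168.
d_min = 3.168 × √(2/342) = 3.168 × 0.0765 = 0.242.

d_min ≈ 0.24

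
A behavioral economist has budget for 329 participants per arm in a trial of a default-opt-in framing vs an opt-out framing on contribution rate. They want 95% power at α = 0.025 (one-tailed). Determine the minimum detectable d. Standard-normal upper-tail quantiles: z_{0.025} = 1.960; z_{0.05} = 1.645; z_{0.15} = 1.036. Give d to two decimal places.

For two independent groups of n = 329 each: d_min = (z_{α} + z_β)·√(2/n).
z-sum = 1.960 + 1.645 = 3.605.
d_min = 3.605 × √(2/329) = 3.605 × 0.0780 = 0.281.

d_min ≈ 0.28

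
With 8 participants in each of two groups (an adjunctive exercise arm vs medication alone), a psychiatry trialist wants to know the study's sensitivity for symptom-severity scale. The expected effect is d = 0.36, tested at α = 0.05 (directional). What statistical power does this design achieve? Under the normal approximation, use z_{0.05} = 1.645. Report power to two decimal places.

For two equal groups, power = Φ(d·√(n/2) − z_{α}).
d·√(n/2) = 0.36 × √(8/2) = 0.36 × 2.000 = 0.720.
z_β = 0.720 − 1.645 = -0.925.
Power = Φ(-0.925) = 0.177.

power ≈ 0.18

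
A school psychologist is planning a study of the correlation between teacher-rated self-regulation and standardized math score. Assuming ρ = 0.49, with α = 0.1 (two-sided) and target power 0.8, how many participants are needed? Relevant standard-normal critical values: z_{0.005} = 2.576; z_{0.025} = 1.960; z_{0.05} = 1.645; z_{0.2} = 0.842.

Fisher's z: C = ½·ln((1+r)/(1−r)) = ½·ln(2.9216) = 0.5361.
n = ((z_{α/2} + z_β)/C)² + 3.
(1.645 + 0.842) / 0.5361 = 2.487 / 0.5361 = 4.639.
n = 4.639² + 3 = 21.52 + 3 = 24.5.
Round up.

n = 25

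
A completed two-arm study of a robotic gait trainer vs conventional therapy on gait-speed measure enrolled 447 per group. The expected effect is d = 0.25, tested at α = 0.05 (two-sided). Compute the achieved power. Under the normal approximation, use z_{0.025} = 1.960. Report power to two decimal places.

For two equal groups, power = Φ(d·√(n/2) − z_{α/2}).
d·√(n/2) = 0.25 × √(447/2) = 0.25 × 14.950 = 3.737.
z_β = 3.737 − 1.960 = 1.777.
Power = Φ(1.777) = 0.962.

power ≈ 0.96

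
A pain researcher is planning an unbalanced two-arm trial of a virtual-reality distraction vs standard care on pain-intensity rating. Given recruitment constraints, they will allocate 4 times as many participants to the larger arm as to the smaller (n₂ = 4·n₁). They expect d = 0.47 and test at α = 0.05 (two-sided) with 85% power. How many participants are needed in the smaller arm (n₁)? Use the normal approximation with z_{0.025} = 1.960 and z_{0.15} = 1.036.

n₁ = 51

With allocation ratio k = n₂/n₁ = 4, Var(x̄₁−x̄₂) = σ²(1/n₁ + 1/(k·n₁)) = σ²·(k+1)/(k·n₁).
So n₁ = (1 + 1/k)·((z_{α/2} + z_β)/d)² = 1.250 × (2.996/0.47)².
n₁ = 1.250 × 40.63 = 50.8.
Round up: n₁ = 51, giving n₂ = 4 × 51 = 204.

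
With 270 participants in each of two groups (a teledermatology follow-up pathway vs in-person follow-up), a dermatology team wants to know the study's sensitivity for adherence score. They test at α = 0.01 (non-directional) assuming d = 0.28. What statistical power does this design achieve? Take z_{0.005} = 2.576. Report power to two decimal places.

power ≈ 0.75

For two equal groups, power = Φ(d·√(n/2) − z_{α/2}).
d·√(n/2) = 0.28 × √(270/2) = 0.28 × 11.619 = 3.253.
z_β = 3.253 − 2.576 = 0.677.
Power = Φ(0.677) = 0.751.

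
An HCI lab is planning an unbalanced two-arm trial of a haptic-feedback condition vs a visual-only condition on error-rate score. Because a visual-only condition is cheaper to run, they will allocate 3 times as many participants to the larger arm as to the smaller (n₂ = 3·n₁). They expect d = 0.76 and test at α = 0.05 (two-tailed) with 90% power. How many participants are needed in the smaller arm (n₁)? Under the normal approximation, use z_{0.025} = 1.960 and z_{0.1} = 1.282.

n₁ = 25

With allocation ratio k = n₂/n₁ = 3, Var(x̄₁−x̄₂) = σ²(1/n₁ + 1/(k·n₁)) = σ²·(k+1)/(k·n₁).
So n₁ = (1 + 1/k)·((z_{α/2} + z_β)/d)² = 1.333 × (3.242/0.76)².
n₁ = 1.333 × 18.20 = 24.3.
Round up: n₁ = 25, giving n₂ = 3 × 25 = 75.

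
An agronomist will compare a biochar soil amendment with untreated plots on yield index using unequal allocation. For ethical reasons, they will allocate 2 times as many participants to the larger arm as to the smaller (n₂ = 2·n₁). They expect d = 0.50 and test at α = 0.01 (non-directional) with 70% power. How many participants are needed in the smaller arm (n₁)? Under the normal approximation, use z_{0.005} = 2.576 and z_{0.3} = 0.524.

With allocation ratio k = n₂/n₁ = 2, Var(x̄₁−x̄₂) = σ²(1/n₁ + 1/(k·n₁)) = σ²·(k+1)/(k·n₁).
So n₁ = (1 + 1/k)·((z_{α/2} + z_β)/d)² = 1.500 × (3.100/0.50)².
n₁ = 1.500 × 38.44 = 57.7.
Round up: n₁ = 58, giving n₂ = 2 × 58 = 116.

n₁ = 58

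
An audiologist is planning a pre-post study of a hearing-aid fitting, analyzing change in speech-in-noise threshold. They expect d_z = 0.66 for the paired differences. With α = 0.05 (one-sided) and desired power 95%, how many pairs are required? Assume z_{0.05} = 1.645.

n = 25 pairs

For a paired (one-sample on differences) test: n = ((z_{α} + z_β) / d)².
z_{α} + z_β = 1.645 + 1.645 = 3.290.
n = (3.290 / 0.66)² = 4.985² = 24.85.
Round up.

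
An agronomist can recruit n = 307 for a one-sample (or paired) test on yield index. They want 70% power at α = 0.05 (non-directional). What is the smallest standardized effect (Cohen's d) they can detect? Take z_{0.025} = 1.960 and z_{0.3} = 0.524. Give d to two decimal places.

For a single sample (or paired design) of n = 307: d_min = (z_{α/2} + z_β)/√n.
z-sum = 1.960 + 0.524 = 2.484.
d_min = 2.484 / √307 = 2.484 / 17.521 = 0.142.

d_min ≈ 0.14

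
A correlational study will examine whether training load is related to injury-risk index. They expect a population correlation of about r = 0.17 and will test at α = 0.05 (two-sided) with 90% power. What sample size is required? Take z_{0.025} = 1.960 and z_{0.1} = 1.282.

Fisher's z: C = ½·ln((1+r)/(1−r)) = ½·ln(1.4096) = 0.1717.
n = ((z_{α/2} + z_β)/C)² + 3.
(1.960 + 1.282) / 0.1717 = 3.242 / 0.1717 = 18.882.
n = 18.882² + 3 = 356.52 + 3 = 359.5.
Round up.

n = 360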